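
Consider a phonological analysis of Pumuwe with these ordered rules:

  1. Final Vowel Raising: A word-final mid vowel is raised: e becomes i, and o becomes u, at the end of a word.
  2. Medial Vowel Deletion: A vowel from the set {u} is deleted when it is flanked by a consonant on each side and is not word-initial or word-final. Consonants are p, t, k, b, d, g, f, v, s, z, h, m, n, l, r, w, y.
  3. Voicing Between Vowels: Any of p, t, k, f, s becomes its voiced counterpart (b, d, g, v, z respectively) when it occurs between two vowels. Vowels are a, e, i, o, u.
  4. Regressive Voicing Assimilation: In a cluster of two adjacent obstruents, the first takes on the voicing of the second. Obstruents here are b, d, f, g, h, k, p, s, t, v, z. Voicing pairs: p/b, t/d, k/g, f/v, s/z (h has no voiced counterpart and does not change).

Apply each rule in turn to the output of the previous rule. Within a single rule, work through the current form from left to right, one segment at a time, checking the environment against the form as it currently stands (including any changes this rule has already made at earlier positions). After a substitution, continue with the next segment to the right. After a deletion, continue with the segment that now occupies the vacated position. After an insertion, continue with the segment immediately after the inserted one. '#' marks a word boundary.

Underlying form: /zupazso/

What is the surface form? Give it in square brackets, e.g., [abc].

[spassu]

1 Final Vowel Raising: [zupazso] → [zupazsu]
2 Medial Vowel Deletion: [zupazsu] → [zpazsu]
3 Voicing Between Vowels: no change — [zpazsu]
4 Regressive Voicing Assimilation: [zpazsu] → [spassu]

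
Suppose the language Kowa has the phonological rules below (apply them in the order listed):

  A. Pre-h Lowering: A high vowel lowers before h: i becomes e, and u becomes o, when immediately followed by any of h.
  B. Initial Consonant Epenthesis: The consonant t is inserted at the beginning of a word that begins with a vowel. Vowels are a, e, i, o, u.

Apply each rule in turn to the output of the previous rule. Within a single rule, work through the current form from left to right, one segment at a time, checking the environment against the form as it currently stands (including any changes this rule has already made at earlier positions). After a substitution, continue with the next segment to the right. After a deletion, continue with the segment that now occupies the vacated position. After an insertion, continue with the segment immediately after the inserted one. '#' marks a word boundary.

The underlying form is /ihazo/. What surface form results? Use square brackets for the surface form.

[tehazo]

A Pre-h Lowering: [ihazo] → [ehazo]
B Initial Consonant Epenthesis: [ehazo] → [tehazo]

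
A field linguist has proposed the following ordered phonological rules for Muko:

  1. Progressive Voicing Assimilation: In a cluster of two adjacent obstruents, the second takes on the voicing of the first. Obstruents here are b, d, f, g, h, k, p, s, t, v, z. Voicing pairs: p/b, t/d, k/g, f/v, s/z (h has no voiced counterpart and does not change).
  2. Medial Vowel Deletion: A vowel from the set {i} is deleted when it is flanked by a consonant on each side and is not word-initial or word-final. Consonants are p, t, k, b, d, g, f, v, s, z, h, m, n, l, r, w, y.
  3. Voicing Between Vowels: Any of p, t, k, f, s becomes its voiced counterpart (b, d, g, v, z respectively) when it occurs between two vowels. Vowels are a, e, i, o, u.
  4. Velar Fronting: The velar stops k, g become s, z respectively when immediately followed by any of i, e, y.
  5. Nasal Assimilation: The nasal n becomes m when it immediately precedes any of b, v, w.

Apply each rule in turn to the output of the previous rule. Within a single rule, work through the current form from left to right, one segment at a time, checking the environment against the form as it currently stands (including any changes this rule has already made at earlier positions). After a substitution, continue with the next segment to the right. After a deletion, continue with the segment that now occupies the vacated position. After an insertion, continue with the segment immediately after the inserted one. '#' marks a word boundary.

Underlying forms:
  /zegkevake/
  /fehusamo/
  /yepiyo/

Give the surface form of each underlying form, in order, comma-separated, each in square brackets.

/zegkevake/:
  1 Progressive Voicing Assimilation: [zegkevake] → [zeggevake]
  2 Medial Vowel Deletion: no change — [zeggevake]
  3 Voicing Between Vowels: [zeggevake] → [zeggevage]
  4 Velar Fronting: [zeggevage] → [zegzevaze]
  5 Nasal Assimilation: no change — [zegzevaze]
/fehusamo/:
  1 Progressive Voicing Assimilation: no change — [fehusamo]
  2 Medial Vowel Deletion: no change — [fehusamo]
  3 Voicing Between Vowels: [fehusamo] → [fehuzamo]
  4 Velar Fronting: no change — [fehuzamo]
  5 Nasal Assimilation: no change — [fehuzamo]
/yepiyo/:
  1 Progressive Voicing Assimilation: no change — [yepiyo]
  2 Medial Vowel Deletion: [yepiyo] → [yepyo]
  3 Voicing Between Vowels: no change — [yepyo]
  4 Velar Fronting: no change — [yepyo]
  5 Nasal Assimilation: no change — [yepyo]

[zegzevaze], [fehuzamo], [yepyo]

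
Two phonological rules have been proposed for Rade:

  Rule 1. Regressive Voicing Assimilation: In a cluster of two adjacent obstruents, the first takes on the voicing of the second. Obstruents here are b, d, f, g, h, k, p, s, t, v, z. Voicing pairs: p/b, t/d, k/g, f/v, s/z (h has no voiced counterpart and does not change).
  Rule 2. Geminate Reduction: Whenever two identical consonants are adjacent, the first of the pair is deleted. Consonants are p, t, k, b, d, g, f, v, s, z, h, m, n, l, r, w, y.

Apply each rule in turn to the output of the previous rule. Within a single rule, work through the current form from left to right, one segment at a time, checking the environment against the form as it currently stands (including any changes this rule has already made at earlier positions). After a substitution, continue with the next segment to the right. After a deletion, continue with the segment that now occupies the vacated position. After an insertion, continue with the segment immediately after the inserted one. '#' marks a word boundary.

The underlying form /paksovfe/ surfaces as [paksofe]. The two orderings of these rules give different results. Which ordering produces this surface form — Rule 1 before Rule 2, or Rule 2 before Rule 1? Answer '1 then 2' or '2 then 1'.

Order 1 then 2:
  1 Regressive Voicing Assimilation: [paksovfe] → [paksoffe]
  2 Geminate Reduction: [paksoffe] → [paksofe]
  result: [paksofe]
Order 2 then 1:
  2 Geminate Reduction: no change — [paksovfe]
  1 Regressive Voicing Assimilation: [paksovfe] → [paksoffe]
  result: [paksoffe]

1 then 2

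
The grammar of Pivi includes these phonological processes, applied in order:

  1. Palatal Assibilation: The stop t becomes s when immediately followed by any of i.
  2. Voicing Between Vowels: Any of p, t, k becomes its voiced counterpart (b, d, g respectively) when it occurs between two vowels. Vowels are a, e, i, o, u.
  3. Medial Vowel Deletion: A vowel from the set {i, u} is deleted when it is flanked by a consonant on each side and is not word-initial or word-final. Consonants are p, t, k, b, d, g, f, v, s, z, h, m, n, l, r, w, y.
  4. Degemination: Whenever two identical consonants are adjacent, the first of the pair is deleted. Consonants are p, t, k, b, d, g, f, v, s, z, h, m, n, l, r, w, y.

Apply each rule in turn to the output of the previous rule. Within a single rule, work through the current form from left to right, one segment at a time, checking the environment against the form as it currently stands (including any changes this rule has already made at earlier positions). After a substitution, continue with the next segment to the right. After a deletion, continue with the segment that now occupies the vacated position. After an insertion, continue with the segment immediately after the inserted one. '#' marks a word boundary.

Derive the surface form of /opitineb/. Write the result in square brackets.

1 Palatal Assibilation: [opitineb] → [opisineb]
2 Voicing Between Vowels: [opisineb] → [obisineb]
3 Medial Vowel Deletion: [obisineb] → [obsneb]
4 Degemination: no change — [obsneb]

[obsneb]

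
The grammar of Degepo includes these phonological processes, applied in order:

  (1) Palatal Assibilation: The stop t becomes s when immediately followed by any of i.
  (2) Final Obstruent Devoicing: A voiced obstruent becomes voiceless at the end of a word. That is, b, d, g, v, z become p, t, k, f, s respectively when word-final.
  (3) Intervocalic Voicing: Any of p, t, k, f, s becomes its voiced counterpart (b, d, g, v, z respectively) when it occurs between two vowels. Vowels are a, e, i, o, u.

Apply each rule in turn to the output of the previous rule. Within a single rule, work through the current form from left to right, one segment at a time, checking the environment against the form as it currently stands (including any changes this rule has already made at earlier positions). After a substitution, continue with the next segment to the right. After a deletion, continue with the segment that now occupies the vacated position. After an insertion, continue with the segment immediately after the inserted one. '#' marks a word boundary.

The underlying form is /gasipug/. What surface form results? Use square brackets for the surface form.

(1) Palatal Assibilation: no change — [gasipug]
(2) Final Obstruent Devoicing: [gasipug] → [gasipuk]
(3) Intervocalic Voicing: [gasipuk] → [gazibuk]

[gazibuk]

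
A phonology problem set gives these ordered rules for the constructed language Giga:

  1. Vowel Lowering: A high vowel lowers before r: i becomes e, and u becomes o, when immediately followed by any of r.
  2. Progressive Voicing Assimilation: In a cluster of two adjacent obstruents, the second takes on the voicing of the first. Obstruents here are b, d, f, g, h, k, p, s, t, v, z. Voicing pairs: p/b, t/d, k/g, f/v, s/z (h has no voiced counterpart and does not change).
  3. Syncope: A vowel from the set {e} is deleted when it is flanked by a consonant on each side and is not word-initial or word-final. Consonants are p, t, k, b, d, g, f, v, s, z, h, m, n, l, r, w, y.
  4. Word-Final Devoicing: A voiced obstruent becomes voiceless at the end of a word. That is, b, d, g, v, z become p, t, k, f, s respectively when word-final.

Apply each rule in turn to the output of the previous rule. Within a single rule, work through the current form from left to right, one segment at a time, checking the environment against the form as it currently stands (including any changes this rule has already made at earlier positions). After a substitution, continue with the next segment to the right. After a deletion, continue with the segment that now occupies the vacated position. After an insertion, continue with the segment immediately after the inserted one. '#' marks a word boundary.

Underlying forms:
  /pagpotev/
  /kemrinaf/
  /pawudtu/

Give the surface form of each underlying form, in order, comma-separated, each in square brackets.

/pagpotev/:
  1 Vowel Lowering: no change — [pagpotev]
  2 Progressive Voicing Assimilation: [pagpotev] → [pagbotev]
  3 Syncope: [pagbotev] → [pagbotv]
  4 Word-Final Devoicing: [pagbotv] → [pagbotf]
/kemrinaf/:
  1 Vowel Lowering: no change — [kemrinaf]
  2 Progressive Voicing Assimilation: no change — [kemrinaf]
  3 Syncope: [kemrinaf] → [kmrinaf]
  4 Word-Final Devoicing: no change — [kmrinaf]
/pawudtu/:
  1 Vowel Lowering: no change — [pawudtu]
  2 Progressive Voicing Assimilation: [pawudtu] → [pawuddu]
  3 Syncope: no change — [pawuddu]
  4 Word-Final Devoicing: no change — [pawuddu]

[pagbotf], [kmrinaf], [pawuddu]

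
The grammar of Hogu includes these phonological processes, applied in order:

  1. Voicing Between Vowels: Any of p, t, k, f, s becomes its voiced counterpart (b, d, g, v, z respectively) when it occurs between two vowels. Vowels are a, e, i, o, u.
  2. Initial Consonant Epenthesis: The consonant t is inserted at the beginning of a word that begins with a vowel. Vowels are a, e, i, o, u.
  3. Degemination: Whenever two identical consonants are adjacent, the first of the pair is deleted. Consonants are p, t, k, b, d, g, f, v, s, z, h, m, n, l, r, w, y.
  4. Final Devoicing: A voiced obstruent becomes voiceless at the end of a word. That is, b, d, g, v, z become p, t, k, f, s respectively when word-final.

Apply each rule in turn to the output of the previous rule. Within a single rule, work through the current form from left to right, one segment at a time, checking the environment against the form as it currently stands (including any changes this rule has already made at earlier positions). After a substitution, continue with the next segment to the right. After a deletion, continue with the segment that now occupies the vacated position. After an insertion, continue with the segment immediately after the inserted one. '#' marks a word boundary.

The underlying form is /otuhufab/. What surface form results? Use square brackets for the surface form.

[toduhuvap]

1 Voicing Between Vowels: [otuhufab] → [oduhuvab]
2 Initial Consonant Epenthesis: [oduhuvab] → [toduhuvab]
3 Degemination: no change — [toduhuvab]
4 Final Devoicing: [toduhuvab] → [toduhuvap]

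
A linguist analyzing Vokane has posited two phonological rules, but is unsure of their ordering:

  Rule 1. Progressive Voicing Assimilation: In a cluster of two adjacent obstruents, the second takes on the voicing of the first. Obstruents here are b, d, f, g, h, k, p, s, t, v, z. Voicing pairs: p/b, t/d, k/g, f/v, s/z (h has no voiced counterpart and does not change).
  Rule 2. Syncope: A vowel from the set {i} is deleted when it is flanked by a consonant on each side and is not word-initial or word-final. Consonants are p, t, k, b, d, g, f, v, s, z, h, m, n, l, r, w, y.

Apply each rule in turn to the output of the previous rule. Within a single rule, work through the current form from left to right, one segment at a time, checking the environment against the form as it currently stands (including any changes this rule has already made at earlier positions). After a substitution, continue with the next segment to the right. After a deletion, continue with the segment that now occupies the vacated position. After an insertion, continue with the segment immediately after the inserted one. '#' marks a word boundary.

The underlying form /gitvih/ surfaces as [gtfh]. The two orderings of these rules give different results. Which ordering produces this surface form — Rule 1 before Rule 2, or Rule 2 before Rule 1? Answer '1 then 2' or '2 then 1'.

Order 1 then 2:
  1 Progressive Voicing Assimilation: [gitvih] → [gitfih]
  2 Syncope: [gitfih] → [gtfh]
  result: [gtfh]
Order 2 then 1:
  2 Syncope: [gitvih] → [gtvh]
  1 Progressive Voicing Assimilation: [gtvh] → [gdvh]
  result: [gdvh]

1 then 2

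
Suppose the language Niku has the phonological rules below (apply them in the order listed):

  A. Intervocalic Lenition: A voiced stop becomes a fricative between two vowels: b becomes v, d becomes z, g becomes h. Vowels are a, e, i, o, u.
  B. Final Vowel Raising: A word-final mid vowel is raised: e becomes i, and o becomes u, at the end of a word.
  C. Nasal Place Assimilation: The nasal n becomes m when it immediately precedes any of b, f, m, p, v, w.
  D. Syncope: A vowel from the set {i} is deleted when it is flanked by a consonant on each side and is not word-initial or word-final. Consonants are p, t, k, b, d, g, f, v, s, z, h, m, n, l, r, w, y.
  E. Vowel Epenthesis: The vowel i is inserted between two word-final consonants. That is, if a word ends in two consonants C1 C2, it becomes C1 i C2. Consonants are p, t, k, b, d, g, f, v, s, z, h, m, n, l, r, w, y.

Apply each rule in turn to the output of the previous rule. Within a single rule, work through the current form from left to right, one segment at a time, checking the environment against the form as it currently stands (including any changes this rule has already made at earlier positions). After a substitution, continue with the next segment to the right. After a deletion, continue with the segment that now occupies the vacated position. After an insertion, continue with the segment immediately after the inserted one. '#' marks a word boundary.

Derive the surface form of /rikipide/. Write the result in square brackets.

[rkpzi]

A Intervocalic Lenition: [rikipide] → [rikipize]
B Final Vowel Raising: [rikipize] → [rikipizi]
C Nasal Place Assimilation: no change — [rikipizi]
D Syncope: [rikipizi] → [rkpzi]
E Vowel Epenthesis: no change — [rkpzi]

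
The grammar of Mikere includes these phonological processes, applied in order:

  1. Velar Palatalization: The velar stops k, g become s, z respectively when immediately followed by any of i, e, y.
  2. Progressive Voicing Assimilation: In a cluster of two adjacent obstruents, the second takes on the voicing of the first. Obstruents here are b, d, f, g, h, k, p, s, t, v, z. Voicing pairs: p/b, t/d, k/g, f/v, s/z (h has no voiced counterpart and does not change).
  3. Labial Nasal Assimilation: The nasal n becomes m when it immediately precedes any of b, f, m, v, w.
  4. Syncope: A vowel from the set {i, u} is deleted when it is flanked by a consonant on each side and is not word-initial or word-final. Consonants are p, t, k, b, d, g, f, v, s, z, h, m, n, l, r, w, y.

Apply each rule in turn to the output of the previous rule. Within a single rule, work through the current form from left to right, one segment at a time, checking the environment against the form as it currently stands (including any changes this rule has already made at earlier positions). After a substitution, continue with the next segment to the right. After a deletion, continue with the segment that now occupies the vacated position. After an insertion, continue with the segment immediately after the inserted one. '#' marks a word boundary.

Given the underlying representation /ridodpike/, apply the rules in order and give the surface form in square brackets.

[rdodbse]

1 Velar Palatalization: [ridodpike] → [ridodpise]
2 Progressive Voicing Assimilation: [ridodpise] → [ridodbise]
3 Labial Nasal Assimilation: no change — [ridodbise]
4 Syncope: [ridodbise] → [rdodbse]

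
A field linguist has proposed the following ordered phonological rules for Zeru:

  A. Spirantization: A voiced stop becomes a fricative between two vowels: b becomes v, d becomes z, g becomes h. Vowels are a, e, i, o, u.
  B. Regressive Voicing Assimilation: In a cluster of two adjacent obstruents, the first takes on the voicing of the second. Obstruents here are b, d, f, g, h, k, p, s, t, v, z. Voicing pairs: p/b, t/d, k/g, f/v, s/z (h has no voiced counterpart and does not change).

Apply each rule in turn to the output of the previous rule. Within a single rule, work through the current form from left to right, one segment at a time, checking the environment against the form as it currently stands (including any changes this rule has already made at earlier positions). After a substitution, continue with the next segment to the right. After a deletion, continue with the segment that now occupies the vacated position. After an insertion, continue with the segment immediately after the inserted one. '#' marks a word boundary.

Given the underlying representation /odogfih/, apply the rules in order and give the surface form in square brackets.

[ozokfih]

A Spirantization: [odogfih] → [ozogfih]
B Regressive Voicing Assimilation: [ozogfih] → [ozokfih]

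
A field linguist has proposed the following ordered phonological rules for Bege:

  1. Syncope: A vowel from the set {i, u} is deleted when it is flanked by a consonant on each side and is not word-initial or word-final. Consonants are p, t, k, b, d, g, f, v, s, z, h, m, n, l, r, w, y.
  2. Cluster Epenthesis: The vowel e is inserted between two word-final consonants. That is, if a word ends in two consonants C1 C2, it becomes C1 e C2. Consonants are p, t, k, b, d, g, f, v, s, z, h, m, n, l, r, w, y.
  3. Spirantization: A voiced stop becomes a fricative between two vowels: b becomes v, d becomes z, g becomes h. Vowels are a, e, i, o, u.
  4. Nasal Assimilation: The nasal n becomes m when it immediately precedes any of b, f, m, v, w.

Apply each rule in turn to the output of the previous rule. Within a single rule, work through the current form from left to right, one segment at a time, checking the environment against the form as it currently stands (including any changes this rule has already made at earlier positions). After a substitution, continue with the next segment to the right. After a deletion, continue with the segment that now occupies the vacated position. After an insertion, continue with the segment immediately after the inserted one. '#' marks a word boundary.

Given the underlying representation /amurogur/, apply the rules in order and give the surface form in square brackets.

1 Syncope: [amurogur] → [amrogr]
2 Cluster Epenthesis: [amrogr] → [amroger]
3 Spirantization: [amroger] → [amroher]
4 Nasal Assimilation: no change — [amroher]

[amroher]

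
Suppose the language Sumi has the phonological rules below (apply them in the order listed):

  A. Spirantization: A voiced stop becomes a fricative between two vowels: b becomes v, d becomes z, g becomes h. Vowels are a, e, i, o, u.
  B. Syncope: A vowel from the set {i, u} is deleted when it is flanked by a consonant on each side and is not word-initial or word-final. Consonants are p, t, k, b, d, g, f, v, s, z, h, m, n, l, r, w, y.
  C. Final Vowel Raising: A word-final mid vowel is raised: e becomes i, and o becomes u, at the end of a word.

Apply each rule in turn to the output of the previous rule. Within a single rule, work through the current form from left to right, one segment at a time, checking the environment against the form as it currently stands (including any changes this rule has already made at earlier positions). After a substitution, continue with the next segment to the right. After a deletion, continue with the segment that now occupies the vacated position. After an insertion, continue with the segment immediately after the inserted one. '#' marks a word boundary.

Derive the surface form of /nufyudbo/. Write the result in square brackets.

[nfydbu]

A Spirantization: no change — [nufyudbo]
B Syncope: [nufyudbo] → [nfydbo]
C Final Vowel Raising: [nfydbo] → [nfydbu]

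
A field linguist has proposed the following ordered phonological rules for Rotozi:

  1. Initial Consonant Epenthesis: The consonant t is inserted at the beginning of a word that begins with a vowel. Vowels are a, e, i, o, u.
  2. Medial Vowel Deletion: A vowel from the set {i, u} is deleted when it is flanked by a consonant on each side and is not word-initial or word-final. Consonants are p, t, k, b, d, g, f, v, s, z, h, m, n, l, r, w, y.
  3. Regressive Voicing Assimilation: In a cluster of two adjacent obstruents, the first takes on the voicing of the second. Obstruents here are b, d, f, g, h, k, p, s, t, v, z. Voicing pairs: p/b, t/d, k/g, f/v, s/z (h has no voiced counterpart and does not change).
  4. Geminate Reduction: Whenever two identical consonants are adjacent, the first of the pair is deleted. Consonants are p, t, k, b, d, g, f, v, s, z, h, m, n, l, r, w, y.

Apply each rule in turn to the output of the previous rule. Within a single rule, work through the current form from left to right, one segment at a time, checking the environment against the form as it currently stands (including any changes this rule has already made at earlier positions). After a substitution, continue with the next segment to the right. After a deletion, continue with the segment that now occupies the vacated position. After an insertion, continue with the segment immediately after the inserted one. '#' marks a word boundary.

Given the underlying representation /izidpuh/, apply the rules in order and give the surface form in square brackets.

[dztph]

1 Initial Consonant Epenthesis: [izidpuh] → [tizidpuh]
2 Medial Vowel Deletion: [tizidpuh] → [tzdph]
3 Regressive Voicing Assimilation: [tzdph] → [dztph]
4 Geminate Reduction: no change — [dztph]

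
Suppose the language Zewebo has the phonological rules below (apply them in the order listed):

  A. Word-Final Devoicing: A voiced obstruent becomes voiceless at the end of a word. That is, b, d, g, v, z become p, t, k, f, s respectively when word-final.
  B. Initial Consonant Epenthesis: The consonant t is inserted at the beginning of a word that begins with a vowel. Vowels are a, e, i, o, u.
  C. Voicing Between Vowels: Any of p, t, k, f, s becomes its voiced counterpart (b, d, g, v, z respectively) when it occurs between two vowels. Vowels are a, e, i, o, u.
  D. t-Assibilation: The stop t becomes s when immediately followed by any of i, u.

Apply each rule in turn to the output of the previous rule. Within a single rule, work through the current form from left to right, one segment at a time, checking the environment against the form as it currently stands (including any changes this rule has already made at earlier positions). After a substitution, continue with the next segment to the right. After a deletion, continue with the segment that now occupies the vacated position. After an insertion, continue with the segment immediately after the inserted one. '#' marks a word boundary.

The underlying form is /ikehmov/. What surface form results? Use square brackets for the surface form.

A Word-Final Devoicing: [ikehmov] → [ikehmof]
B Initial Consonant Epenthesis: [ikehmof] → [tikehmof]
C Voicing Between Vowels: [tikehmof] → [tigehmof]
D t-Assibilation: [tigehmof] → [sigehmof]

[sigehmof]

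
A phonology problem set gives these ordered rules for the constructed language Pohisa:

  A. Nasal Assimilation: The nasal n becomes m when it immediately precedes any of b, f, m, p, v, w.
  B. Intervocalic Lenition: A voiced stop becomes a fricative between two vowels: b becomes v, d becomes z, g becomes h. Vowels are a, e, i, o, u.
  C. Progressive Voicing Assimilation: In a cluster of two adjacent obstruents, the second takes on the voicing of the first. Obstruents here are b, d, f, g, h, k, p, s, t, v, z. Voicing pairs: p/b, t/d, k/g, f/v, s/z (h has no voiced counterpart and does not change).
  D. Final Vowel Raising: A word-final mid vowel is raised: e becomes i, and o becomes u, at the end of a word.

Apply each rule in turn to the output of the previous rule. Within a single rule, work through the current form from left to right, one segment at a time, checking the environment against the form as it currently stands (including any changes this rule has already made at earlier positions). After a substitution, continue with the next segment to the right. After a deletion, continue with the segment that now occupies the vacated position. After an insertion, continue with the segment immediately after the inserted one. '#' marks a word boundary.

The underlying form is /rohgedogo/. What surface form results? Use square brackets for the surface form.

A Nasal Assimilation: no change — [rohgedogo]
B Intervocalic Lenition: [rohgedogo] → [rohgezoho]
C Progressive Voicing Assimilation: [rohgezoho] → [rohkezoho]
D Final Vowel Raising: [rohkezoho] → [rohkezohu]

[rohkezohu]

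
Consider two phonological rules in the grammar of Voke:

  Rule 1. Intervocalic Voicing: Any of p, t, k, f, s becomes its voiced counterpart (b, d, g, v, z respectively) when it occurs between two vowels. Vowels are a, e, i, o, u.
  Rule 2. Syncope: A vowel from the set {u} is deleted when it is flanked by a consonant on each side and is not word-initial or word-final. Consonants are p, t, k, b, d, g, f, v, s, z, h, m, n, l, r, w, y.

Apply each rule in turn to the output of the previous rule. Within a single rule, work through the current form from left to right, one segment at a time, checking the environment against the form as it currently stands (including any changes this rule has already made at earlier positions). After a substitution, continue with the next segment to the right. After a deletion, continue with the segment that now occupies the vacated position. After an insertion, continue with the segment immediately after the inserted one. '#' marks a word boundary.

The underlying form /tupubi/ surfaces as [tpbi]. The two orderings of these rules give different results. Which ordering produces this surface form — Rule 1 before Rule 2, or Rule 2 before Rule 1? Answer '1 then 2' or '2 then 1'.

Order 1 then 2:
  1 Intervocalic Voicing: [tupubi] → [tububi]
  2 Syncope: [tububi] → [tbbi]
  result: [tbbi]
Order 2 then 1:
  2 Syncope: [tupubi] → [tpbi]
  1 Intervocalic Voicing: no change — [tpbi]
  result: [tpbi]

2 then 1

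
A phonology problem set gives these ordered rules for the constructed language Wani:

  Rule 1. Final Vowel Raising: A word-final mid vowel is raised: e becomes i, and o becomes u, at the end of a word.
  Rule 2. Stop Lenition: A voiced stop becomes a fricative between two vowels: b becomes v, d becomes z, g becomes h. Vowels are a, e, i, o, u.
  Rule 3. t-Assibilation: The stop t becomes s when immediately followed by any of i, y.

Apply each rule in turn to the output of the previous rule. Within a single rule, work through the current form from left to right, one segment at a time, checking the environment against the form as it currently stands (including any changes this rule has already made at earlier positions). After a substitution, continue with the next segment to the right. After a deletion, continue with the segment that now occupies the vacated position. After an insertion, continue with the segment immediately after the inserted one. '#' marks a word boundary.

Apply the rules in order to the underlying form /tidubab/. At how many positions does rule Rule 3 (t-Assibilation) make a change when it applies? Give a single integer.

Rule 1 Final Vowel Raising: no change — [tidubab]
Rule 2 Stop Lenition: [tidubab] → [tizuvab]
Rule 3 t-Assibilation: [tizuvab] → [sizuvab]
Rule Rule 3 changed 1 position(s).

1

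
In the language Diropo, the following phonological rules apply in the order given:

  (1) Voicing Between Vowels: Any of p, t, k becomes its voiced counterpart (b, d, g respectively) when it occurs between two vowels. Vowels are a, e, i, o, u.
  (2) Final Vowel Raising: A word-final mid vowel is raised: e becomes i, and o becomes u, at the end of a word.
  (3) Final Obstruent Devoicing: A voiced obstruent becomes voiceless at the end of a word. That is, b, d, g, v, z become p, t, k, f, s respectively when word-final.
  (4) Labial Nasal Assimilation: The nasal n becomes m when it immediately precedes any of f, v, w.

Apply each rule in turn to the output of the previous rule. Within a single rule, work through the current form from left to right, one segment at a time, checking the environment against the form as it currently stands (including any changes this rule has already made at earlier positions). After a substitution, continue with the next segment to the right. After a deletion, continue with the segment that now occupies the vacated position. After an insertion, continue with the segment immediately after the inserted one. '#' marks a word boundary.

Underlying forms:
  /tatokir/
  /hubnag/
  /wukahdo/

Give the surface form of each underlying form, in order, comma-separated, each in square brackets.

[tadogir], [hubnak], [wugahdu]

/tatokir/:
  (1) Voicing Between Vowels: [tatokir] → [tadogir]
  (2) Final Vowel Raising: no change — [tadogir]
  (3) Final Obstruent Devoicing: no change — [tadogir]
  (4) Labial Nasal Assimilation: no change — [tadogir]
/hubnag/:
  (1) Voicing Between Vowels: no change — [hubnag]
  (2) Final Vowel Raising: no change — [hubnag]
  (3) Final Obstruent Devoicing: [hubnag] → [hubnak]
  (4) Labial Nasal Assimilation: no change — [hubnak]
/wukahdo/:
  (1) Voicing Between Vowels: [wukahdo] → [wugahdo]
  (2) Final Vowel Raising: [wugahdo] → [wugahdu]
  (3) Final Obstruent Devoicing: no change — [wugahdu]
  (4) Labial Nasal Assimilation: no change — [wugahdu]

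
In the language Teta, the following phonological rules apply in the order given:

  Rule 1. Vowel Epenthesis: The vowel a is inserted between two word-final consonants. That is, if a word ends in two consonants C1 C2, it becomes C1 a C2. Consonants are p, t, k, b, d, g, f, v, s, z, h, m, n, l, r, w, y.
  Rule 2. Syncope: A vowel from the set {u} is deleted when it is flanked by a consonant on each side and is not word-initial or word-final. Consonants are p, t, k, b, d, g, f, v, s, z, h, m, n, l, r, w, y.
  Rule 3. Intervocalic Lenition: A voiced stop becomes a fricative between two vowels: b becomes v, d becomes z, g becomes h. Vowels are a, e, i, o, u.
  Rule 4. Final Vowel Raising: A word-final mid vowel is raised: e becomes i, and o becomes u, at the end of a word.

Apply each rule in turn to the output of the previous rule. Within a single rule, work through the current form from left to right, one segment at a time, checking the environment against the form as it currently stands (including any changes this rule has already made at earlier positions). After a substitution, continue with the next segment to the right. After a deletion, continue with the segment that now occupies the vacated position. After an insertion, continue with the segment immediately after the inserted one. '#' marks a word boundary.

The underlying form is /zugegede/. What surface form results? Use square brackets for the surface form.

[zgehezi]

Rule 1 Vowel Epenthesis: no change — [zugegede]
Rule 2 Syncope: [zugegede] → [zgegede]
Rule 3 Intervocalic Lenition: [zgegede] → [zgeheze]
Rule 4 Final Vowel Raising: [zgeheze] → [zgehezi]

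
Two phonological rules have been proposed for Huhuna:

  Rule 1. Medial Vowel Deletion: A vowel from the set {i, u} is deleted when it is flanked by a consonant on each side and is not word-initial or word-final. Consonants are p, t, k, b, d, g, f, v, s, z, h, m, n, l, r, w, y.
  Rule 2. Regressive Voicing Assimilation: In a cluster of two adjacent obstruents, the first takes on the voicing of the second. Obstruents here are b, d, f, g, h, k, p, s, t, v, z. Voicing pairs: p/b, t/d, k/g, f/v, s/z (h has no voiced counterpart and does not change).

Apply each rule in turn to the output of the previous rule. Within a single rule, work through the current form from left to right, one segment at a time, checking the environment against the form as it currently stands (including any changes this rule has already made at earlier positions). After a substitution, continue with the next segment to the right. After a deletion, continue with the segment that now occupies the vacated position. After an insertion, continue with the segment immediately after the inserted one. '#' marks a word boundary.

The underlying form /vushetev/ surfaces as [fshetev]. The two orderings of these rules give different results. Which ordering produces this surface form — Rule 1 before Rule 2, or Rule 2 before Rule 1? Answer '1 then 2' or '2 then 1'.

Order 1 then 2:
  1 Medial Vowel Deletion: [vushetev] → [vshetev]
  2 Regressive Voicing Assimilation: [vshetev] → [fshetev]
  result: [fshetev]
Order 2 then 1:
  2 Regressive Voicing Assimilation: no change — [vushetev]
  1 Medial Vowel Deletion: [vushetev] → [vshetev]
  result: [vshetev]

1 then 2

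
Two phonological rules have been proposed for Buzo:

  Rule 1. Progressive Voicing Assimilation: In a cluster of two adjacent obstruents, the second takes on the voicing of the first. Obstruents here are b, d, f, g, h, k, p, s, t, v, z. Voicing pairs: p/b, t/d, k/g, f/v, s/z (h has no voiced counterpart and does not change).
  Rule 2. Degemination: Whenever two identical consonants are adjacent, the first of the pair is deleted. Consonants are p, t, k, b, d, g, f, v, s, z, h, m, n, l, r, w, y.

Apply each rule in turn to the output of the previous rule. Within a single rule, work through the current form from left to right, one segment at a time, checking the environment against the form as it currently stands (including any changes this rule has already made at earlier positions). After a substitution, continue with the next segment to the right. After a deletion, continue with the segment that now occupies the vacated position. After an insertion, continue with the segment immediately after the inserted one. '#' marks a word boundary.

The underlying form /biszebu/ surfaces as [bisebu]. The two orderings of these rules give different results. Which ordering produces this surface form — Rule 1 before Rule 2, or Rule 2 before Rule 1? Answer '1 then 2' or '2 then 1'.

1 then 2

Order 1 then 2:
  1 Progressive Voicing Assimilation: [biszebu] → [bissebu]
  2 Degemination: [bissebu] → [bisebu]
  result: [bisebu]
Order 2 then 1:
  2 Degemination: no change — [biszebu]
  1 Progressive Voicing Assimilation: [biszebu] → [bissebu]
  result: [bissebu]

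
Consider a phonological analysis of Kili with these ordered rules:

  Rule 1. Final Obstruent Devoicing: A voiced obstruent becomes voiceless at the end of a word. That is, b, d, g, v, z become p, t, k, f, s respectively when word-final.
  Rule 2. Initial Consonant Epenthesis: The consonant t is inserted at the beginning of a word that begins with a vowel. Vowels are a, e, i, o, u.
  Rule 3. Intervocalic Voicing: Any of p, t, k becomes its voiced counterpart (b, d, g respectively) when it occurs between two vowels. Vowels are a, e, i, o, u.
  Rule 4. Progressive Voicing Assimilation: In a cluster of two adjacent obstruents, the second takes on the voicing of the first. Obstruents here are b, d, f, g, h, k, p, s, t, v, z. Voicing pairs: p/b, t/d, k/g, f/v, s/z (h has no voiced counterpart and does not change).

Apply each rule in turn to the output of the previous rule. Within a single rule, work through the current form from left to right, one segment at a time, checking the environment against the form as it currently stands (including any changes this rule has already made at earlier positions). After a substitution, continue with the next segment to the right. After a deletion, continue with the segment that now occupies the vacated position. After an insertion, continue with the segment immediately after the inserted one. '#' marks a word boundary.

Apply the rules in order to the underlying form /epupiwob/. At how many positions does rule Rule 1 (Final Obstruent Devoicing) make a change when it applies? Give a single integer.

1

Rule 1 Final Obstruent Devoicing: [epupiwob] → [epupiwop]
Rule 2 Initial Consonant Epenthesis: [epupiwop] → [tepupiwop]
Rule 3 Intervocalic Voicing: [tepupiwop] → [tebubiwop]
Rule 4 Progressive Voicing Assimilation: no change — [tebubiwop]
Rule Rule 1 changed 1 position(s).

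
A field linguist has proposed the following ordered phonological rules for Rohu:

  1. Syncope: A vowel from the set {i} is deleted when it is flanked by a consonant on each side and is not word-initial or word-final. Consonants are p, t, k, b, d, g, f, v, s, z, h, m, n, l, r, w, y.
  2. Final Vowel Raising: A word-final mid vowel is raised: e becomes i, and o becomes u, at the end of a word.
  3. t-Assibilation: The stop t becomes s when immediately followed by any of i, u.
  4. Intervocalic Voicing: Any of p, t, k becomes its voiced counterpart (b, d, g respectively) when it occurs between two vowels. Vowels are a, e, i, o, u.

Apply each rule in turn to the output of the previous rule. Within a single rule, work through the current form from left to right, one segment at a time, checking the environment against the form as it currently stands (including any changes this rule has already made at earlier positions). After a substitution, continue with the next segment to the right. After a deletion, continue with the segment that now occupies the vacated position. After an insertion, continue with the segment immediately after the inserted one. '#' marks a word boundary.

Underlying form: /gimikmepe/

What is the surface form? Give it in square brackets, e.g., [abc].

[gmkmebi]

1 Syncope: [gimikmepe] → [gmkmepe]
2 Final Vowel Raising: [gmkmepe] → [gmkmepi]
3 t-Assibilation: no change — [gmkmepi]
4 Intervocalic Voicing: [gmkmepi] → [gmkmebi]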